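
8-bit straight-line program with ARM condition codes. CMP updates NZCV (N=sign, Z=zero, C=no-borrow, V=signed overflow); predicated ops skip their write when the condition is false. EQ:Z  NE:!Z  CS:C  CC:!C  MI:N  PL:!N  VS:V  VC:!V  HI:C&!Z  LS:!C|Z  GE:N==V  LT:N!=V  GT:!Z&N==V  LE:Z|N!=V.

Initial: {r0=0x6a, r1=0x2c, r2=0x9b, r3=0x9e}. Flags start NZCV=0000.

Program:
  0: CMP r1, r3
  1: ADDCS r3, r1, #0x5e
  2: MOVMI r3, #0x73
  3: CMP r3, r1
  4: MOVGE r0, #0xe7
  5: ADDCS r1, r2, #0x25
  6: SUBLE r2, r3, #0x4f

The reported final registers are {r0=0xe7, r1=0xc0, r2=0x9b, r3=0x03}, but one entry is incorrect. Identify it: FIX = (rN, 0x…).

FIX = (r3, 0x73)

[0] flags=1001 → (cmp)
[1] flags=1001 CS?F → skip
[2] flags=1001 MI?T → r3=0x73
[3] flags=0010 → (cmp)
[4] flags=0010 GE?T → r0=0xe7
[5] flags=0010 CS?T → r1=0xc0
[6] flags=0010 LE?F → skip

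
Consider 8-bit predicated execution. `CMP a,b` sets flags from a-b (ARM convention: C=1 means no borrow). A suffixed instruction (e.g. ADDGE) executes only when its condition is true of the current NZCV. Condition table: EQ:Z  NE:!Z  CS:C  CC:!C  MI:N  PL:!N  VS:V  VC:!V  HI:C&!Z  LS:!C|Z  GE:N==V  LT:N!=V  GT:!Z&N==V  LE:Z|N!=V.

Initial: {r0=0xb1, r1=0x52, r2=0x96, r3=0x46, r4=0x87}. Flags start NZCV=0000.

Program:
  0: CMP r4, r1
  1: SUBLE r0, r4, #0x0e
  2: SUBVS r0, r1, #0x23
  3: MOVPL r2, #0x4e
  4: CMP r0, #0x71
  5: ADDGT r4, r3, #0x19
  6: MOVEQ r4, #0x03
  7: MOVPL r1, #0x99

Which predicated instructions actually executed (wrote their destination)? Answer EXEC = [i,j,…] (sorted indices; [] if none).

[0] flags=0011 → (cmp)
[1] flags=0011 LE?T → r0=0x79
[2] flags=0011 VS?T → r0=0x2f
[3] flags=0011 PL?T → r2=0x4e
[4] flags=1000 → (cmp)
[5] flags=1000 GT?F → skip
[6] flags=1000 EQ?F → skip
[7] flags=1000 PL?F → skip

EXEC = [1,2,3]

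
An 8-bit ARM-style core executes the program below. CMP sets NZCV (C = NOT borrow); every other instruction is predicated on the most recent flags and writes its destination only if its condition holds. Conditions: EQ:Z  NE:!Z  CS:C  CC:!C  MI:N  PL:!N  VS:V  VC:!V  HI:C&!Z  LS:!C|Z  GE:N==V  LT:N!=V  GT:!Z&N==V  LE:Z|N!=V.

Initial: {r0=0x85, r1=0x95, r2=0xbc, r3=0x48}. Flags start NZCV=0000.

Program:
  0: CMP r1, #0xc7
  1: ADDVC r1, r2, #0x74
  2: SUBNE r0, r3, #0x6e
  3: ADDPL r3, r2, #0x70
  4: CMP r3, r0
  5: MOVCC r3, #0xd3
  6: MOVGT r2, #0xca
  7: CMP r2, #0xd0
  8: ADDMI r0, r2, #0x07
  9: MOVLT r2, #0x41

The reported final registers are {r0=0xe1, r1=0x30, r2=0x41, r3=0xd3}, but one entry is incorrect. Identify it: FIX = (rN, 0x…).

0: ✓ CMP  NZCV=1000
1: ✓ ADDVC  r1←0x30
2: ✓ SUBNE  r0←0xda
3: · ADDPL
4: ✓ CMP  NZCV=0000
5: ✓ MOVCC  r3←0xd3
6: ✓ MOVGT  r2←0xca
7: ✓ CMP  NZCV=1000
8: ✓ ADDMI  r0←0xd1
9: ✓ MOVLT  r2←0x41

FIX = (r0, 0xd1)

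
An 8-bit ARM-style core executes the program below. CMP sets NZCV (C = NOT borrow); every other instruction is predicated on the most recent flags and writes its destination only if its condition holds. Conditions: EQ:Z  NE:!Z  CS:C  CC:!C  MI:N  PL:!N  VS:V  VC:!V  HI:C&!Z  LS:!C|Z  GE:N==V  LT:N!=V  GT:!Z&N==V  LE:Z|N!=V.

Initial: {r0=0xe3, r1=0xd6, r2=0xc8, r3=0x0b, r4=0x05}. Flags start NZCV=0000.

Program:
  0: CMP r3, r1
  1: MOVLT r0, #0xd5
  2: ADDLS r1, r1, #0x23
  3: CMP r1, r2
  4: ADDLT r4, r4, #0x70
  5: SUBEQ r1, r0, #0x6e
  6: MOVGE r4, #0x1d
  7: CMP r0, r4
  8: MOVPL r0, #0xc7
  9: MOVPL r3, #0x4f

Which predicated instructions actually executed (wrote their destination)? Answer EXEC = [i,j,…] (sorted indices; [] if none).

0: ✓ CMP  NZCV=0000
1: · MOVLT
2: ✓ ADDLS  r1←0xf9
3: ✓ CMP  NZCV=0010
4: · ADDLT
5: · SUBEQ
6: ✓ MOVGE  r4←0x1d
7: ✓ CMP  NZCV=1010
8: · MOVPL
9: · MOVPL

EXEC = [2,6]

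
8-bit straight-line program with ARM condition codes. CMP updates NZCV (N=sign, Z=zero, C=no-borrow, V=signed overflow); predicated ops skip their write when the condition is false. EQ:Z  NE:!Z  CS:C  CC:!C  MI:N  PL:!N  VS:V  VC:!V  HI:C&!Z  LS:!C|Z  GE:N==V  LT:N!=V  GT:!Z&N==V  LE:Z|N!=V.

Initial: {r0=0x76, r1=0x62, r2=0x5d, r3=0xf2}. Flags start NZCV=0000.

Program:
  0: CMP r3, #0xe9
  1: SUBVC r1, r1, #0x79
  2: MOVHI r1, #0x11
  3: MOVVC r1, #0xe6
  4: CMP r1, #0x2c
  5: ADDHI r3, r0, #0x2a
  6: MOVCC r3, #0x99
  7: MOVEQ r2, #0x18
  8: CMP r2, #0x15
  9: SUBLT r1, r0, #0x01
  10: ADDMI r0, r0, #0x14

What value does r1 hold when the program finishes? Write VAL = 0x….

VAL = 0xe6

0: ✓ CMP  NZCV=0010
1: ✓ SUBVC  r1←0xe9
2: ✓ MOVHI  r1←0x11
3: ✓ MOVVC  r1←0xe6
4: ✓ CMP  NZCV=1010
5: ✓ ADDHI  r3←0xa0
6: · MOVCC
7: · MOVEQ
8: ✓ CMP  NZCV=0010
9: · SUBLT
10: · ADDMI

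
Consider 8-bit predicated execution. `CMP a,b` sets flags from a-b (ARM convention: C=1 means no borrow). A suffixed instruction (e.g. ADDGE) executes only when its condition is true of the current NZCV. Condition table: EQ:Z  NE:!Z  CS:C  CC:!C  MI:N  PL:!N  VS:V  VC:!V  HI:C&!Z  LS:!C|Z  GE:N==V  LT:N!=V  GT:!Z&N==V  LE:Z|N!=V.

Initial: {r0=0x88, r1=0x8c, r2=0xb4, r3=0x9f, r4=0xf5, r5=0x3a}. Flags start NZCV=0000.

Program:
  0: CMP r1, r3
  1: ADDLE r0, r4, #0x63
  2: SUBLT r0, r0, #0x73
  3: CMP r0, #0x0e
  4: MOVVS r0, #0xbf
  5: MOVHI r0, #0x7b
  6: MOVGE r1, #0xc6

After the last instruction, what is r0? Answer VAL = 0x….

0: ✓ CMP  NZCV=1000
1: ✓ ADDLE  r0←0x58
2: ✓ SUBLT  r0←0xe5
3: ✓ CMP  NZCV=1010
4: · MOVVS
5: ✓ MOVHI  r0←0x7b
6: · MOVGE

VAL = 0x7b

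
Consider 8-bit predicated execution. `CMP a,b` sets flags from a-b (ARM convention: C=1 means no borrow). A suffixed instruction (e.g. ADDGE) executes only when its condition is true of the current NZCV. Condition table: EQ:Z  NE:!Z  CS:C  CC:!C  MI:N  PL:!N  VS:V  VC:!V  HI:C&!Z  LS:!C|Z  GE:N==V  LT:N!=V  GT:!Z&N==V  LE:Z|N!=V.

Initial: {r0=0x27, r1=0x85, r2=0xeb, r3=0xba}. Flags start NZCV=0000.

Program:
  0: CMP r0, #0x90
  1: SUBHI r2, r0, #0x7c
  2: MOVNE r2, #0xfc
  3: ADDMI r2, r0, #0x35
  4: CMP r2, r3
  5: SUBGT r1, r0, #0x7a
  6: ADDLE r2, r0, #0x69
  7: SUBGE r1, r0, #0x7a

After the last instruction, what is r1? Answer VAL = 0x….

VAL = 0xad

[0] flags=1001 → (cmp)
[1] flags=1001 HI?F → skip
[2] flags=1001 NE?T → r2=0xfc
[3] flags=1001 MI?T → r2=0x5c
[4] flags=1001 → (cmp)
[5] flags=1001 GT?T → r1=0xad
[6] flags=1001 LE?F → skip
[7] flags=1001 GE?T → r1=0xad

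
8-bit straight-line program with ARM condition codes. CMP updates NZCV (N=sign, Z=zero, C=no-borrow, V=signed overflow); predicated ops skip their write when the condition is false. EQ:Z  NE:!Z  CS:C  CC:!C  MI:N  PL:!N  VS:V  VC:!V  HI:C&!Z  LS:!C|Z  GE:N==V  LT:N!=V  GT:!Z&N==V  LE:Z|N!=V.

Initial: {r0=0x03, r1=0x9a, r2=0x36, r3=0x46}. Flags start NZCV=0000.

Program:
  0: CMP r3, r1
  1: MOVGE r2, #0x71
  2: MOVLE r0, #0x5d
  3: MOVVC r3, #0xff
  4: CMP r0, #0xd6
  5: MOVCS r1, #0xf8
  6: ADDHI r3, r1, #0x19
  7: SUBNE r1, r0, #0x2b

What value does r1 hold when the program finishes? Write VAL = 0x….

VAL = 0xd8

[0] flags=1001 → (cmp)
[1] flags=1001 GE?T → r2=0x71
[2] flags=1001 LE?F → skip
[3] flags=1001 VC?F → skip
[4] flags=0000 → (cmp)
[5] flags=0000 CS?F → skip
[6] flags=0000 HI?F → skip
[7] flags=0000 NE?T → r1=0xd8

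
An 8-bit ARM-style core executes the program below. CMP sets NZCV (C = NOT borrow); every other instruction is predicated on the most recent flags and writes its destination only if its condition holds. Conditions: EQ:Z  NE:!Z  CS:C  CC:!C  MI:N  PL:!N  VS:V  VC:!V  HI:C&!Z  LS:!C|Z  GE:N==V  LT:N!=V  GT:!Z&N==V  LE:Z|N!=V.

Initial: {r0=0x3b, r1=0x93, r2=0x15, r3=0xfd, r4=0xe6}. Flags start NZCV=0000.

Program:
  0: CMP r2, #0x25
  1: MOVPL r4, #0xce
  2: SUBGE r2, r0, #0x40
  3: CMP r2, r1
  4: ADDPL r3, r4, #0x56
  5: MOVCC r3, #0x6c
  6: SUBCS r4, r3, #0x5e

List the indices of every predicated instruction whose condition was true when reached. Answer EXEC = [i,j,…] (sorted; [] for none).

EXEC = [5]

0: ✓ CMP  NZCV=1000
1: · MOVPL
2: · SUBGE
3: ✓ CMP  NZCV=1001
4: · ADDPL
5: ✓ MOVCC  r3←0x6c
6: · SUBCS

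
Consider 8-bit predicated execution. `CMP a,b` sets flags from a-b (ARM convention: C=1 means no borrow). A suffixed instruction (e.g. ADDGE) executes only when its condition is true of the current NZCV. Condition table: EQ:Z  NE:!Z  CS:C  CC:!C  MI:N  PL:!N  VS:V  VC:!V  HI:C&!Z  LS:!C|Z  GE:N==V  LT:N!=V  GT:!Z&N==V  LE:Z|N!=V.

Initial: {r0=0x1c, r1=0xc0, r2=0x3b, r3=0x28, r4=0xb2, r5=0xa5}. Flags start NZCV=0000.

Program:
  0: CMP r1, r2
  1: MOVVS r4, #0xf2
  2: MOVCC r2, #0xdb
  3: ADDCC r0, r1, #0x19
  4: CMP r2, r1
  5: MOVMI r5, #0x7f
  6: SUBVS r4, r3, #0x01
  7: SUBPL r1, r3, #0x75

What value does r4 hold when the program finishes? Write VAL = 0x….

VAL = 0xb2

0: ✓ CMP  NZCV=1010
1: · MOVVS
2: · MOVCC
3: · ADDCC
4: ✓ CMP  NZCV=0000
5: · MOVMI
6: · SUBVS
7: ✓ SUBPL  r1←0xb3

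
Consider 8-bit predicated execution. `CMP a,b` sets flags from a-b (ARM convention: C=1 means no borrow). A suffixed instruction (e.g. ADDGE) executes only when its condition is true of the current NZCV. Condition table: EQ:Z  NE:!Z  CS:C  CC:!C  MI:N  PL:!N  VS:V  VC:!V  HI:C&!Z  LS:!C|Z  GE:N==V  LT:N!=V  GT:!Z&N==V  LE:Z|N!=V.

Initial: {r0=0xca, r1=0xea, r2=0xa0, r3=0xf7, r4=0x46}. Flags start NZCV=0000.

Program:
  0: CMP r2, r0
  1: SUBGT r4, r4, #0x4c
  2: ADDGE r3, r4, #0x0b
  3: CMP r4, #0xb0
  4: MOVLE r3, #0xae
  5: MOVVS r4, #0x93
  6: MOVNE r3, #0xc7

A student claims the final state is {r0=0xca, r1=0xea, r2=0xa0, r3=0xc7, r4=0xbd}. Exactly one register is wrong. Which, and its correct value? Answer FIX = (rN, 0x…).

0: ✓ CMP  NZCV=1000
1: · SUBGT
2: · ADDGE
3: ✓ CMP  NZCV=1001
4: · MOVLE
5: ✓ MOVVS  r4←0x93
6: ✓ MOVNE  r3←0xc7

FIX = (r4, 0x93)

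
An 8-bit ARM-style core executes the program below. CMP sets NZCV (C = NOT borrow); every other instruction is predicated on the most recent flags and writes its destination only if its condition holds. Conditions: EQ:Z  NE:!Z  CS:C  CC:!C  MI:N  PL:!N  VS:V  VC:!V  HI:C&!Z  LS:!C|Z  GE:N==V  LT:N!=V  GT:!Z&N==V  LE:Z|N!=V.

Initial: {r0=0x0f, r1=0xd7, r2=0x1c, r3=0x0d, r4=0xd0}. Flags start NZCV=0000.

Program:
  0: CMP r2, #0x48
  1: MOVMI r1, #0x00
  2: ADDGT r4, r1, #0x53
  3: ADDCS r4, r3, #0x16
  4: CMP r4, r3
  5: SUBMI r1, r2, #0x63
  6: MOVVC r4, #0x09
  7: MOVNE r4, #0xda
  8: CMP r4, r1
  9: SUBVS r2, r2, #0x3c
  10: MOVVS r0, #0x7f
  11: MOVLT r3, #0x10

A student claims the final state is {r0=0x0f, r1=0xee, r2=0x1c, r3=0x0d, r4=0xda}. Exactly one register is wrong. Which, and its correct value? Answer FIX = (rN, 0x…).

FIX = (r1, 0xb9)

[0] flags=1000 → (cmp)
[1] flags=1000 MI?T → r1=0x00
[2] flags=1000 GT?F → skip
[3] flags=1000 CS?F → skip
[4] flags=1010 → (cmp)
[5] flags=1010 MI?T → r1=0xb9
[6] flags=1010 VC?T → r4=0x09
[7] flags=1010 NE?T → r4=0xda
[8] flags=0010 → (cmp)
[9] flags=0010 VS?F → skip
[10] flags=0010 VS?F → skip
[11] flags=0010 LT?F → skip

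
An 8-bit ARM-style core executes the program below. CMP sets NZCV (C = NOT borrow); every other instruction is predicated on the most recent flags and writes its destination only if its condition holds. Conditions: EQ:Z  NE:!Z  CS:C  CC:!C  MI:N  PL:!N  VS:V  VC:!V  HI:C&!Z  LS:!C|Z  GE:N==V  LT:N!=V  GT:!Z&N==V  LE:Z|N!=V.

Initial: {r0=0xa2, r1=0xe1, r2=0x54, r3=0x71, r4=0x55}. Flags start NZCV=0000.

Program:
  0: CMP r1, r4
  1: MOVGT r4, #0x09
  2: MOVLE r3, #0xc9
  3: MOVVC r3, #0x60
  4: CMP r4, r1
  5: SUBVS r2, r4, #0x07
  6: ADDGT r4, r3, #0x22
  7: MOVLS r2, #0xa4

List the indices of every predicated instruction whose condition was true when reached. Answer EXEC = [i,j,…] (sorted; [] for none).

[0] flags=1010 → (cmp)
[1] flags=1010 GT?F → skip
[2] flags=1010 LE?T → r3=0xc9
[3] flags=1010 VC?T → r3=0x60
[4] flags=0000 → (cmp)
[5] flags=0000 VS?F → skip
[6] flags=0000 GT?T → r4=0x82
[7] flags=0000 LS?T → r2=0xa4

EXEC = [2,3,6,7]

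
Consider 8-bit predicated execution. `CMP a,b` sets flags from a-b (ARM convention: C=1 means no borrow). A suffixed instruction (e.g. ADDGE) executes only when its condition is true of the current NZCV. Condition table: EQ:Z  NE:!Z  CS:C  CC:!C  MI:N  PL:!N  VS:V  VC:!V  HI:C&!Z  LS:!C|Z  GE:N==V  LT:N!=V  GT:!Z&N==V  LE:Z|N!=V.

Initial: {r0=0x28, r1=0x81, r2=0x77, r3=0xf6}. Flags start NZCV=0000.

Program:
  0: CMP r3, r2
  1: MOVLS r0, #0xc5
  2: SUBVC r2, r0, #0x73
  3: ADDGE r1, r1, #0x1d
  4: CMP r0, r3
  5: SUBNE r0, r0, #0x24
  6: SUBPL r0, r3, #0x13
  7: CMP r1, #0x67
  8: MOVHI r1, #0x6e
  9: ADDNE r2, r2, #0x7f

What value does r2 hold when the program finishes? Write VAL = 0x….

VAL = 0xf6

[0] flags=0011 → (cmp)
[1] flags=0011 LS?F → skip
[2] flags=0011 VC?F → skip
[3] flags=0011 GE?F → skip
[4] flags=0000 → (cmp)
[5] flags=0000 NE?T → r0=0x04
[6] flags=0000 PL?T → r0=0xe3
[7] flags=0011 → (cmp)
[8] flags=0011 HI?T → r1=0x6e
[9] flags=0011 NE?T → r2=0xf6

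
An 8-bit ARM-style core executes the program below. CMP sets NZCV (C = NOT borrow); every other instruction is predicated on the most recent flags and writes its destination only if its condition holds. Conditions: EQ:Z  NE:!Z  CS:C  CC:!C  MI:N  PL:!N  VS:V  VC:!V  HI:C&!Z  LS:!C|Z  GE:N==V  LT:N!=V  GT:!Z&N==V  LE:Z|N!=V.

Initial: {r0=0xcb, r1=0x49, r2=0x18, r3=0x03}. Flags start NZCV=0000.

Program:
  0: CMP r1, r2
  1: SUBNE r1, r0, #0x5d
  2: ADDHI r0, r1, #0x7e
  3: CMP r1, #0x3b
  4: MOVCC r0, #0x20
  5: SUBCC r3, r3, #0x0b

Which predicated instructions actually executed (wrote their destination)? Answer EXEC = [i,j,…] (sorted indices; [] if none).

EXEC = [1,2]

0: ✓ CMP  NZCV=0010
1: ✓ SUBNE  r1←0x6e
2: ✓ ADDHI  r0←0xec
3: ✓ CMP  NZCV=0010
4: · MOVCC
5: · SUBCC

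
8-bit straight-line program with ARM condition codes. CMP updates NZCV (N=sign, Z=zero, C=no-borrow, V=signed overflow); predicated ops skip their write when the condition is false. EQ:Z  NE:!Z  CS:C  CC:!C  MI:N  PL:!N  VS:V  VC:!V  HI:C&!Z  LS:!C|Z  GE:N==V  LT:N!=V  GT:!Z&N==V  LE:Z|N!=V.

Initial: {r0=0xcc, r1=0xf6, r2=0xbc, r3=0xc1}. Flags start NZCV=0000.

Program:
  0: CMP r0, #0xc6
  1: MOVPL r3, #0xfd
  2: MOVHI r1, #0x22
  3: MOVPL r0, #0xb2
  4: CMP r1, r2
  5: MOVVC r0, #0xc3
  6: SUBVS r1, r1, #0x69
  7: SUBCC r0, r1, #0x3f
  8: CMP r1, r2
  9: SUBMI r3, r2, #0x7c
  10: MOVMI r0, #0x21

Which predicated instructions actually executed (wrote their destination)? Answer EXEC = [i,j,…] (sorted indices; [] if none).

EXEC = [1,2,3,5,7]

0: ✓ CMP  NZCV=0010
1: ✓ MOVPL  r3←0xfd
2: ✓ MOVHI  r1←0x22
3: ✓ MOVPL  r0←0xb2
4: ✓ CMP  NZCV=0000
5: ✓ MOVVC  r0←0xc3
6: · SUBVS
7: ✓ SUBCC  r0←0xe3
8: ✓ CMP  NZCV=0000
9: · SUBMI
10: · MOVMI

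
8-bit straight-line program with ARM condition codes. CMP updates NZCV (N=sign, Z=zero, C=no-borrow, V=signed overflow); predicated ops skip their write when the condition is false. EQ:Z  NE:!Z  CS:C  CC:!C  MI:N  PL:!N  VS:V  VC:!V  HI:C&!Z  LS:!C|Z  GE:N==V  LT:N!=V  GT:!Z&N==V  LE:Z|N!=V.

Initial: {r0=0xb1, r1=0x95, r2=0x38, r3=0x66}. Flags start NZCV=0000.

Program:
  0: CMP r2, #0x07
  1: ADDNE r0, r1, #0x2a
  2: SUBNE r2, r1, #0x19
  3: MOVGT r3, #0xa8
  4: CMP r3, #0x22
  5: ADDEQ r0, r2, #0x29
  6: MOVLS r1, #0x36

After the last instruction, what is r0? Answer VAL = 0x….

0: ✓ CMP  NZCV=0010
1: ✓ ADDNE  r0←0xbf
2: ✓ SUBNE  r2←0x7c
3: ✓ MOVGT  r3←0xa8
4: ✓ CMP  NZCV=1010
5: · ADDEQ
6: · MOVLS

VAL = 0xbf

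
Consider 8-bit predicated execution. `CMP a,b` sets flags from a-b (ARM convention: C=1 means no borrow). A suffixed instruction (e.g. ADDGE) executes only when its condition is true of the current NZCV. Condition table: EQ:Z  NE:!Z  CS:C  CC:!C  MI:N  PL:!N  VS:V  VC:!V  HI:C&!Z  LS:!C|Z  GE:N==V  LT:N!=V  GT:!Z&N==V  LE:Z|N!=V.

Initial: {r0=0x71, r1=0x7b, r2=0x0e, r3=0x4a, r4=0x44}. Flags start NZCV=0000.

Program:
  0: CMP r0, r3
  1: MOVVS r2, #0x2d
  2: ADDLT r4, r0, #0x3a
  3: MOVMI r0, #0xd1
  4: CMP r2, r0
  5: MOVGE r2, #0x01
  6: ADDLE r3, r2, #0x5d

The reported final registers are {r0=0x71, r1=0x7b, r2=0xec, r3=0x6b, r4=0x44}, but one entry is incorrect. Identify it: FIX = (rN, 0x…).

0: ✓ CMP  NZCV=0010
1: · MOVVS
2: · ADDLT
3: · MOVMI
4: ✓ CMP  NZCV=1000
5: · MOVGE
6: ✓ ADDLE  r3←0x6b

FIX = (r2, 0x0e)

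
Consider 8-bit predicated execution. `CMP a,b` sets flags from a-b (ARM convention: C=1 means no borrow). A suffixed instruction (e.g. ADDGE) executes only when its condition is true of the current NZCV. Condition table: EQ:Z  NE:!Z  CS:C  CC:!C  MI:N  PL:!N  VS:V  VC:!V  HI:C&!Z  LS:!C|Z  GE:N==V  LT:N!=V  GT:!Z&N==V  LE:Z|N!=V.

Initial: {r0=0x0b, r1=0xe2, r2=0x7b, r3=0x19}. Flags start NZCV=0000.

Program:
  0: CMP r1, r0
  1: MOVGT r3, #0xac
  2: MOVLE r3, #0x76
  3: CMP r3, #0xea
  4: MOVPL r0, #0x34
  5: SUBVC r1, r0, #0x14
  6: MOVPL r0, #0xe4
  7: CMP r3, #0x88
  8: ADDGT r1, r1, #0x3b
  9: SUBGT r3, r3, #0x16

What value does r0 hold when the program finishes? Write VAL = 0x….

VAL = 0x0b

[0] flags=1010 → (cmp)
[1] flags=1010 GT?F → skip
[2] flags=1010 LE?T → r3=0x76
[3] flags=1001 → (cmp)
[4] flags=1001 PL?F → skip
[5] flags=1001 VC?F → skip
[6] flags=1001 PL?F → skip
[7] flags=1001 → (cmp)
[8] flags=1001 GT?T → r1=0x1d
[9] flags=1001 GT?T → r3=0x60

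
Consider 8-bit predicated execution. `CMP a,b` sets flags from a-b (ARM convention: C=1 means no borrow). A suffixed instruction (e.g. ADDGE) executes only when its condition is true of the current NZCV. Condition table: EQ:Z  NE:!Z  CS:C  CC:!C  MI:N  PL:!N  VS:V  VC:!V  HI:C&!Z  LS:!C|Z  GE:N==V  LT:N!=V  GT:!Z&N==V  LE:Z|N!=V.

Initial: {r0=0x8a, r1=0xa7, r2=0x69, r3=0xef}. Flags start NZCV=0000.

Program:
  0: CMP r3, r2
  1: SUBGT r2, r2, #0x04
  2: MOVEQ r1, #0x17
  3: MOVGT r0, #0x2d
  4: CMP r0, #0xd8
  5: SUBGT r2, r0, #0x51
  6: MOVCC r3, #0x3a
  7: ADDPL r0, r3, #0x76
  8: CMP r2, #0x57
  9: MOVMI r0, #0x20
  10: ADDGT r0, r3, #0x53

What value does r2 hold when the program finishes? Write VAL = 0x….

VAL = 0x69

[0] flags=1010 → (cmp)
[1] flags=1010 GT?F → skip
[2] flags=1010 EQ?F → skip
[3] flags=1010 GT?F → skip
[4] flags=1000 → (cmp)
[5] flags=1000 GT?F → skip
[6] flags=1000 CC?T → r3=0x3a
[7] flags=1000 PL?F → skip
[8] flags=0010 → (cmp)
[9] flags=0010 MI?F → skip
[10] flags=0010 GT?T → r0=0x8d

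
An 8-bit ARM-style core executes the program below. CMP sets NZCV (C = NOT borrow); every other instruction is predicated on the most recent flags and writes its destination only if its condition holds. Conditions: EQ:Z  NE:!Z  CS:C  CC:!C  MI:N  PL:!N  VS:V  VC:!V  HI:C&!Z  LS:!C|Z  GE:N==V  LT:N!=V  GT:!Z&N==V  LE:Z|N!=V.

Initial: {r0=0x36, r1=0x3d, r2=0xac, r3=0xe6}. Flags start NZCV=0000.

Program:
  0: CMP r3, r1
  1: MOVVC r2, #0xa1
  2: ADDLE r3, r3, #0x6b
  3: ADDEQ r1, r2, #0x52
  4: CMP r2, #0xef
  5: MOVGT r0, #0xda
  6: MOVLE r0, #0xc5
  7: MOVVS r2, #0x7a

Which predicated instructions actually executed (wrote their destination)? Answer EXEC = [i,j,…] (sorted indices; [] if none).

EXEC = [1,2,6]

0: ✓ CMP  NZCV=1010
1: ✓ MOVVC  r2←0xa1
2: ✓ ADDLE  r3←0x51
3: · ADDEQ
4: ✓ CMP  NZCV=1000
5: · MOVGT
6: ✓ MOVLE  r0←0xc5
7: · MOVVS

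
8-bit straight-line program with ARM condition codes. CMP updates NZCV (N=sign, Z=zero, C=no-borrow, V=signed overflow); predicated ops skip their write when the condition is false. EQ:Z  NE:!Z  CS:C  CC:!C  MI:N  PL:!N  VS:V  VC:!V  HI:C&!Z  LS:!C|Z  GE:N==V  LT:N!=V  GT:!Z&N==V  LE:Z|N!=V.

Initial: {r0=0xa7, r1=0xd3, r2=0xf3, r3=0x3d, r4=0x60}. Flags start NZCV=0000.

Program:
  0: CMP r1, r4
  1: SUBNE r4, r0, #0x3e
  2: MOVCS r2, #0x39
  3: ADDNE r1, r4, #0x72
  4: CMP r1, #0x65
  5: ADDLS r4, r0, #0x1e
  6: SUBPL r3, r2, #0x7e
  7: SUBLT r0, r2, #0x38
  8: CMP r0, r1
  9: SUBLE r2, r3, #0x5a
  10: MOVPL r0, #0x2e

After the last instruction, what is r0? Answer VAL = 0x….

[0] flags=0011 → (cmp)
[1] flags=0011 NE?T → r4=0x69
[2] flags=0011 CS?T → r2=0x39
[3] flags=0011 NE?T → r1=0xdb
[4] flags=0011 → (cmp)
[5] flags=0011 LS?F → skip
[6] flags=0011 PL?T → r3=0xbb
[7] flags=0011 LT?T → r0=0x01
[8] flags=0000 → (cmp)
[9] flags=0000 LE?F → skip
[10] flags=0000 PL?T → r0=0x2e

VAL = 0x2e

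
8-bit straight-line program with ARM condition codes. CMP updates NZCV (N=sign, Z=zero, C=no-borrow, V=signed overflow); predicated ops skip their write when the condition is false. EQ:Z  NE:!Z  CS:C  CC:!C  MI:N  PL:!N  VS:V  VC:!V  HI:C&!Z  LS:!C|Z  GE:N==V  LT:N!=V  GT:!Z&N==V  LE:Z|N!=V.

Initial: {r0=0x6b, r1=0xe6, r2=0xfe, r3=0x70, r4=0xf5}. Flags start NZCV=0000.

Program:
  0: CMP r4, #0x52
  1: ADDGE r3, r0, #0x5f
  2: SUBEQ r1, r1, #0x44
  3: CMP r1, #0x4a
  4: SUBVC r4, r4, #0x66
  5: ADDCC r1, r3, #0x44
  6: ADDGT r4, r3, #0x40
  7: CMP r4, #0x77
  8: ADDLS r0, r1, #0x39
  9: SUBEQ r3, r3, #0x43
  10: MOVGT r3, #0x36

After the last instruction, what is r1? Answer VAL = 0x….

0: ✓ CMP  NZCV=1010
1: · ADDGE
2: · SUBEQ
3: ✓ CMP  NZCV=1010
4: ✓ SUBVC  r4←0x8f
5: · ADDCC
6: · ADDGT
7: ✓ CMP  NZCV=0011
8: · ADDLS
9: · SUBEQ
10: · MOVGT

VAL = 0xe6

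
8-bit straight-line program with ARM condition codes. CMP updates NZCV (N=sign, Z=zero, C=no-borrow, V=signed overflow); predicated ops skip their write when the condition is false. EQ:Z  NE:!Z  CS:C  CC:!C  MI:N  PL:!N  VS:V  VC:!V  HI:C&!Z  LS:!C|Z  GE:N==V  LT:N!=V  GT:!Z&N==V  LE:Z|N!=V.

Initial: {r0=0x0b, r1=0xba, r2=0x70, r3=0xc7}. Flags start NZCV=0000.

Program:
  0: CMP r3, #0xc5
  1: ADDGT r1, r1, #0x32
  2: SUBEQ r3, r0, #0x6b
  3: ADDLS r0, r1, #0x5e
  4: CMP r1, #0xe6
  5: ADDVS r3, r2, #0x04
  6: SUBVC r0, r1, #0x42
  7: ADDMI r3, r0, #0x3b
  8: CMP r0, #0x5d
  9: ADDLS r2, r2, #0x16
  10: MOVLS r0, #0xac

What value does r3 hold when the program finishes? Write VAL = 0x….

VAL = 0xc7

[0] flags=0010 → (cmp)
[1] flags=0010 GT?T → r1=0xec
[2] flags=0010 EQ?F → skip
[3] flags=0010 LS?F → skip
[4] flags=0010 → (cmp)
[5] flags=0010 VS?F → skip
[6] flags=0010 VC?T → r0=0xaa
[7] flags=0010 MI?F → skip
[8] flags=0011 → (cmp)
[9] flags=0011 LS?F → skip
[10] flags=0011 LS?F → skip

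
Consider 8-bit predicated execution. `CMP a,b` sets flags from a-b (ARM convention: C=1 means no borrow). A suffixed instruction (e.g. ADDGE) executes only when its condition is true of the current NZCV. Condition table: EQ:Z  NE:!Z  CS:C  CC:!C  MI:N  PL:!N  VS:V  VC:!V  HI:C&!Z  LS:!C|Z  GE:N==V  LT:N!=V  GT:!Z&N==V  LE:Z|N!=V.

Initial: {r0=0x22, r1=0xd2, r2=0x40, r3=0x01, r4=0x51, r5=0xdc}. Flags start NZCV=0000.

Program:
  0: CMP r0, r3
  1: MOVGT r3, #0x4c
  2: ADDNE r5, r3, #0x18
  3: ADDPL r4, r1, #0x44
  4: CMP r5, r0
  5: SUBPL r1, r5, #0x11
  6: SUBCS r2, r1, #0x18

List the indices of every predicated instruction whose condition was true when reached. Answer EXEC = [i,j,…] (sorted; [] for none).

0: ✓ CMP  NZCV=0010
1: ✓ MOVGT  r3←0x4c
2: ✓ ADDNE  r5←0x64
3: ✓ ADDPL  r4←0x16
4: ✓ CMP  NZCV=0010
5: ✓ SUBPL  r1←0x53
6: ✓ SUBCS  r2←0x3b

EXEC = [1,2,3,5,6]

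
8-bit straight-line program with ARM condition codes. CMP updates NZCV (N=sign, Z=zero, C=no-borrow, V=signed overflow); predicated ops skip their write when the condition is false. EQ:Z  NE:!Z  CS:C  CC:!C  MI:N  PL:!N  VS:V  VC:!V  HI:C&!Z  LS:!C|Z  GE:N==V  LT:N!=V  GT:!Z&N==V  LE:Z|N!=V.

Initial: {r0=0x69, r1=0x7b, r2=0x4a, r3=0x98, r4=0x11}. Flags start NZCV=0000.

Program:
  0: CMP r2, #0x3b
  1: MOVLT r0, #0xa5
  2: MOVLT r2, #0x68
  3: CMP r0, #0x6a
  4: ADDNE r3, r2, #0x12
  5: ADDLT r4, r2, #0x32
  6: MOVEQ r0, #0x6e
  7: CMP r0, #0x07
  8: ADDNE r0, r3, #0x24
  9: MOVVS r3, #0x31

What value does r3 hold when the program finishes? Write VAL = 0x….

[0] flags=0010 → (cmp)
[1] flags=0010 LT?F → skip
[2] flags=0010 LT?F → skip
[3] flags=1000 → (cmp)
[4] flags=1000 NE?T → r3=0x5c
[5] flags=1000 LT?T → r4=0x7c
[6] flags=1000 EQ?F → skip
[7] flags=0010 → (cmp)
[8] flags=0010 NE?T → r0=0x80
[9] flags=0010 VS?F → skip

VAL = 0x5c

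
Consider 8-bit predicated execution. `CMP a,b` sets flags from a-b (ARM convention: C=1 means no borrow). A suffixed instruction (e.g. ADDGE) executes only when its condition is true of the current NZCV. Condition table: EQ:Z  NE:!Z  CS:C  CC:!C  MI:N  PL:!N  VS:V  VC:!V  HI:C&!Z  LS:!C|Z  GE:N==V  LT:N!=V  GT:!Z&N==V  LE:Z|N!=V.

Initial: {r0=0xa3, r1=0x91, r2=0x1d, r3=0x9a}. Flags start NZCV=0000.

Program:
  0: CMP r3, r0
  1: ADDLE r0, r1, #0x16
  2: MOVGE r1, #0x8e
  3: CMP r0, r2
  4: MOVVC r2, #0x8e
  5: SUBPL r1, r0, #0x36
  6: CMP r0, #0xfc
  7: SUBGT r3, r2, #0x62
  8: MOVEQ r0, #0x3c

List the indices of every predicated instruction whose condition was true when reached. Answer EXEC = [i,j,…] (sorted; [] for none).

EXEC = [1,4]

[0] flags=1000 → (cmp)
[1] flags=1000 LE?T → r0=0xa7
[2] flags=1000 GE?F → skip
[3] flags=1010 → (cmp)
[4] flags=1010 VC?T → r2=0x8e
[5] flags=1010 PL?F → skip
[6] flags=1000 → (cmp)
[7] flags=1000 GT?F → skip
[8] flags=1000 EQ?F → skip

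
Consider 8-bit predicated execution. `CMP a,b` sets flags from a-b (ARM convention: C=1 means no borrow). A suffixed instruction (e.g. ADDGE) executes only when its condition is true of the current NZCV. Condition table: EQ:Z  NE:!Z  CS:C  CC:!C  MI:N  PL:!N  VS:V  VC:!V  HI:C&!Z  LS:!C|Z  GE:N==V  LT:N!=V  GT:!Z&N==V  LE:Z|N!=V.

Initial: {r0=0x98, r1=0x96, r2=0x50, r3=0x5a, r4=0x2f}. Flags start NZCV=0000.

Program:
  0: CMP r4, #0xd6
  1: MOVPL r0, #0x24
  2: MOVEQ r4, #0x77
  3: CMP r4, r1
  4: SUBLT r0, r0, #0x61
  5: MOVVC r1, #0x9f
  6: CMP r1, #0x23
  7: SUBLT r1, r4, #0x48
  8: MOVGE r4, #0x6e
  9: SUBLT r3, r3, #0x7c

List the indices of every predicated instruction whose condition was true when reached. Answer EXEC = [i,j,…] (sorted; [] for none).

[0] flags=0000 → (cmp)
[1] flags=0000 PL?T → r0=0x24
[2] flags=0000 EQ?F → skip
[3] flags=1001 → (cmp)
[4] flags=1001 LT?F → skip
[5] flags=1001 VC?F → skip
[6] flags=0011 → (cmp)
[7] flags=0011 LT?T → r1=0xe7
[8] flags=0011 GE?F → skip
[9] flags=0011 LT?T → r3=0xde

EXEC = [1,7,9]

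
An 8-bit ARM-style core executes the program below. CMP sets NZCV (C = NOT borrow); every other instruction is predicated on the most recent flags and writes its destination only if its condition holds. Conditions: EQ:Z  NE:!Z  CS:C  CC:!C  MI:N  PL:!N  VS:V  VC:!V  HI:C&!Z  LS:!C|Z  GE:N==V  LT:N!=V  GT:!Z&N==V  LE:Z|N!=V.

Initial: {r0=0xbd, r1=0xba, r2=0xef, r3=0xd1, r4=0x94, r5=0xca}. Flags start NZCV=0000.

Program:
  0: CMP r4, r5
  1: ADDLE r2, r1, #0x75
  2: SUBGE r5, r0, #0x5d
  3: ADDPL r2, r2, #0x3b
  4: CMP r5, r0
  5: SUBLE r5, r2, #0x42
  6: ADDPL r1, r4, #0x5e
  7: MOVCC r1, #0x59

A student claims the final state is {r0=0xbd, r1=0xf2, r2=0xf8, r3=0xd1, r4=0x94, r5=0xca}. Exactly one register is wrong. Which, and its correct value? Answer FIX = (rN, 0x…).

0: ✓ CMP  NZCV=1000
1: ✓ ADDLE  r2←0x2f
2: · SUBGE
3: · ADDPL
4: ✓ CMP  NZCV=0010
5: · SUBLE
6: ✓ ADDPL  r1←0xf2
7: · MOVCC

FIX = (r2, 0x2f)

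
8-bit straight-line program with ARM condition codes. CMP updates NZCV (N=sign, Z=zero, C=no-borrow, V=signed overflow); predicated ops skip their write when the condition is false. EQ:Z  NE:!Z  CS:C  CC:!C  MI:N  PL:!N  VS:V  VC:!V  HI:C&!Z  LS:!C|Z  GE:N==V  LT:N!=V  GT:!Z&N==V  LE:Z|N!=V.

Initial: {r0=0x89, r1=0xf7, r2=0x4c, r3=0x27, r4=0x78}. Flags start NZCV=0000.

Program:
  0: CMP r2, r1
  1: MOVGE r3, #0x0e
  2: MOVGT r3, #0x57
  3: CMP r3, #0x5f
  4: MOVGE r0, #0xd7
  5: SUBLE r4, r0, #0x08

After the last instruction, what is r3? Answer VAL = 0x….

[0] flags=0000 → (cmp)
[1] flags=0000 GE?T → r3=0x0e
[2] flags=0000 GT?T → r3=0x57
[3] flags=1000 → (cmp)
[4] flags=1000 GE?F → skip
[5] flags=1000 LE?T → r4=0x81

VAL = 0x57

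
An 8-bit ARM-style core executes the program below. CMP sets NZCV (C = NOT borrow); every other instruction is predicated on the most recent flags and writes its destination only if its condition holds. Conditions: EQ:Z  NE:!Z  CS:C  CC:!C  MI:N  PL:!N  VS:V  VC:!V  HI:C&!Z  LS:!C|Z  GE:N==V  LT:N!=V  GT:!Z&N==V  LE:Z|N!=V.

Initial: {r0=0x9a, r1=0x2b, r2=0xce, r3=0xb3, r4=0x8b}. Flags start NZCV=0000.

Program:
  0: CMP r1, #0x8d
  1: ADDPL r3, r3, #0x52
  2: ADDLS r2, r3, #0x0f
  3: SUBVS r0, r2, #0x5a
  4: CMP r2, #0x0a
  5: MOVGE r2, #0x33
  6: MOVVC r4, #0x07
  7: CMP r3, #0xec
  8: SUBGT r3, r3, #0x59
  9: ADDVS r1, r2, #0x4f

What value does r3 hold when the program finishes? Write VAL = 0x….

[0] flags=1001 → (cmp)
[1] flags=1001 PL?F → skip
[2] flags=1001 LS?T → r2=0xc2
[3] flags=1001 VS?T → r0=0x68
[4] flags=1010 → (cmp)
[5] flags=1010 GE?F → skip
[6] flags=1010 VC?T → r4=0x07
[7] flags=1000 → (cmp)
[8] flags=1000 GT?F → skip
[9] flags=1000 VS?F → skip

VAL = 0xb3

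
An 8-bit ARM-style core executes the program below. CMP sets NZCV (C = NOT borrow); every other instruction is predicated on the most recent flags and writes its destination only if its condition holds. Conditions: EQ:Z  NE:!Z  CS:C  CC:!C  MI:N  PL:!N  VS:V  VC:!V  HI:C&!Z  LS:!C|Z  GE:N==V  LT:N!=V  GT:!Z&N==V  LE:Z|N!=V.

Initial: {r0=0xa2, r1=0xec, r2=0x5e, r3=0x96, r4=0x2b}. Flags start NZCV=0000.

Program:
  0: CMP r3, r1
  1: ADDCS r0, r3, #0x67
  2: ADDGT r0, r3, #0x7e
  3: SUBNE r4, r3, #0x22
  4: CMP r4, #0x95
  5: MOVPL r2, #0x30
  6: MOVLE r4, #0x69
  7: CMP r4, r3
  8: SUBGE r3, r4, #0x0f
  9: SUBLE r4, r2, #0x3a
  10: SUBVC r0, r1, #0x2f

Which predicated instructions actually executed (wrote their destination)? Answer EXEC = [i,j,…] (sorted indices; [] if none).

[0] flags=1000 → (cmp)
[1] flags=1000 CS?F → skip
[2] flags=1000 GT?F → skip
[3] flags=1000 NE?T → r4=0x74
[4] flags=1001 → (cmp)
[5] flags=1001 PL?F → skip
[6] flags=1001 LE?F → skip
[7] flags=1001 → (cmp)
[8] flags=1001 GE?T → r3=0x65
[9] flags=1001 LE?F → skip
[10] flags=1001 VC?F → skip

EXEC = [3,8]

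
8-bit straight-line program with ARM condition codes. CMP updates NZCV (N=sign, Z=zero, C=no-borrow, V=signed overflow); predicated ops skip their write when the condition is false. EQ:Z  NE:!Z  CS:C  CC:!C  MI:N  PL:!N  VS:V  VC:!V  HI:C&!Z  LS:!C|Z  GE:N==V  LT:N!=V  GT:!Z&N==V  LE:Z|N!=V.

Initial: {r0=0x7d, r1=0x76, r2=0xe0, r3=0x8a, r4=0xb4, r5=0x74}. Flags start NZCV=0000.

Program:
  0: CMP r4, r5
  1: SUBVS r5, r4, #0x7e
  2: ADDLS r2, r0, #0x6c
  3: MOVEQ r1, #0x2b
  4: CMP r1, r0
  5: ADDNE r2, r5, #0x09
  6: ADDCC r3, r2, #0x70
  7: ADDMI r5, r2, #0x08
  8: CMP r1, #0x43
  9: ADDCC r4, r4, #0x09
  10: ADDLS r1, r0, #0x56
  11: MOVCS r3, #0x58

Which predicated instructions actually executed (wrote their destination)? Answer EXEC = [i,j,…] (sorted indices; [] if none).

EXEC = [1,5,6,7,11]

[0] flags=0011 → (cmp)
[1] flags=0011 VS?T → r5=0x36
[2] flags=0011 LS?F → skip
[3] flags=0011 EQ?F → skip
[4] flags=1000 → (cmp)
[5] flags=1000 NE?T → r2=0x3f
[6] flags=1000 CC?T → r3=0xaf
[7] flags=1000 MI?T → r5=0x47
[8] flags=0010 → (cmp)
[9] flags=0010 CC?F → skip
[10] flags=0010 LS?F → skip
[11] flags=0010 CS?T → r3=0x58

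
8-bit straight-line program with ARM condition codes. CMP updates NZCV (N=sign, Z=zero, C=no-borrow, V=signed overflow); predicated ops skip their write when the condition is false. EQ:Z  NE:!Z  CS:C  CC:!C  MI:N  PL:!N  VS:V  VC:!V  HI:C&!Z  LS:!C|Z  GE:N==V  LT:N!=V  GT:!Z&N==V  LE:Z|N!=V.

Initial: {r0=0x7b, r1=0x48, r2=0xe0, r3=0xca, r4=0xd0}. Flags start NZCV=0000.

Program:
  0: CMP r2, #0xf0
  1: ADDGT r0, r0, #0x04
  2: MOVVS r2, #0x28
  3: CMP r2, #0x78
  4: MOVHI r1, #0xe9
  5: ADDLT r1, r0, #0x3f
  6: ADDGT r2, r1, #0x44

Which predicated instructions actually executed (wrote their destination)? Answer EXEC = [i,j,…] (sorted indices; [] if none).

[0] flags=1000 → (cmp)
[1] flags=1000 GT?F → skip
[2] flags=1000 VS?F → skip
[3] flags=0011 → (cmp)
[4] flags=0011 HI?T → r1=0xe9
[5] flags=0011 LT?T → r1=0xba
[6] flags=0011 GT?F → skip

EXEC = [4,5]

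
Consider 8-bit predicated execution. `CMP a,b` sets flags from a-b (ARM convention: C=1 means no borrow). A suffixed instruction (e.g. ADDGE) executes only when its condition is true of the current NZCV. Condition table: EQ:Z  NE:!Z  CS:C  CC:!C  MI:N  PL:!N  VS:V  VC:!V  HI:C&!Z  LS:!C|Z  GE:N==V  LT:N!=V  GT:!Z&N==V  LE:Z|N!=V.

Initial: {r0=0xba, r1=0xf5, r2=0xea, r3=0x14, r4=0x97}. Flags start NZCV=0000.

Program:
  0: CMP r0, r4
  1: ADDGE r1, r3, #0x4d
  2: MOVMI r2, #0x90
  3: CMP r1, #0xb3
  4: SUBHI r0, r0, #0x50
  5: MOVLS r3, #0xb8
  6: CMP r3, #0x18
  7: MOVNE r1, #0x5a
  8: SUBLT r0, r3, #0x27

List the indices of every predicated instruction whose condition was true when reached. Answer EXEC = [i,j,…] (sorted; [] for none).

[0] flags=0010 → (cmp)
[1] flags=0010 GE?T → r1=0x61
[2] flags=0010 MI?F → skip
[3] flags=1001 → (cmp)
[4] flags=1001 HI?F → skip
[5] flags=1001 LS?T → r3=0xb8
[6] flags=1010 → (cmp)
[7] flags=1010 NE?T → r1=0x5a
[8] flags=1010 LT?T → r0=0x91

EXEC = [1,5,7,8]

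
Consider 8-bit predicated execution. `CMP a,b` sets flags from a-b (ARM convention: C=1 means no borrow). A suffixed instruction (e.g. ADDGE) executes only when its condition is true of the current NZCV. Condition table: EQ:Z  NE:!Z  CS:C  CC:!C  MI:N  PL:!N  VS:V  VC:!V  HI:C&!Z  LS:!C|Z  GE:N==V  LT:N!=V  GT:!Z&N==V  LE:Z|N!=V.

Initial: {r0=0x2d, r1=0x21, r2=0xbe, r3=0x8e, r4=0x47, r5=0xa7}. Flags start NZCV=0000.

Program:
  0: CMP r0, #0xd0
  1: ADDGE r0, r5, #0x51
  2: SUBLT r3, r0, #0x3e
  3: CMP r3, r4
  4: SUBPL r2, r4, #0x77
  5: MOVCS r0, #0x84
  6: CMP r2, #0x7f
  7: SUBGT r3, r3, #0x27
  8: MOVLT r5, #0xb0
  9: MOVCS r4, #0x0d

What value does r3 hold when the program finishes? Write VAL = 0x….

VAL = 0x8e

0: ✓ CMP  NZCV=0000
1: ✓ ADDGE  r0←0xf8
2: · SUBLT
3: ✓ CMP  NZCV=0011
4: ✓ SUBPL  r2←0xd0
5: ✓ MOVCS  r0←0x84
6: ✓ CMP  NZCV=0011
7: · SUBGT
8: ✓ MOVLT  r5←0xb0
9: ✓ MOVCS  r4←0x0d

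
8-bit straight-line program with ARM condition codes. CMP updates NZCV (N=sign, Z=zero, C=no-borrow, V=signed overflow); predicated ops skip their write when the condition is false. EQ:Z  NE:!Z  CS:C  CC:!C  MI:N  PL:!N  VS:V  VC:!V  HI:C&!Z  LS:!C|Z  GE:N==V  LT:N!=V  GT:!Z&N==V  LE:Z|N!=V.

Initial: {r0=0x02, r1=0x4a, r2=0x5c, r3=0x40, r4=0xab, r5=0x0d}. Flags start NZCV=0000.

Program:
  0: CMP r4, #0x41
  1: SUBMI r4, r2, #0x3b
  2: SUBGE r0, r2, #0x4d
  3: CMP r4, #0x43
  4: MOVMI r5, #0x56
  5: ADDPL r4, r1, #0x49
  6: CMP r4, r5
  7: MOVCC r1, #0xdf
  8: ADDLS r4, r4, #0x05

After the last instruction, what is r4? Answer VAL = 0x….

VAL = 0x93

0: ✓ CMP  NZCV=0011
1: · SUBMI
2: · SUBGE
3: ✓ CMP  NZCV=0011
4: · MOVMI
5: ✓ ADDPL  r4←0x93
6: ✓ CMP  NZCV=1010
7: · MOVCC
8: · ADDLS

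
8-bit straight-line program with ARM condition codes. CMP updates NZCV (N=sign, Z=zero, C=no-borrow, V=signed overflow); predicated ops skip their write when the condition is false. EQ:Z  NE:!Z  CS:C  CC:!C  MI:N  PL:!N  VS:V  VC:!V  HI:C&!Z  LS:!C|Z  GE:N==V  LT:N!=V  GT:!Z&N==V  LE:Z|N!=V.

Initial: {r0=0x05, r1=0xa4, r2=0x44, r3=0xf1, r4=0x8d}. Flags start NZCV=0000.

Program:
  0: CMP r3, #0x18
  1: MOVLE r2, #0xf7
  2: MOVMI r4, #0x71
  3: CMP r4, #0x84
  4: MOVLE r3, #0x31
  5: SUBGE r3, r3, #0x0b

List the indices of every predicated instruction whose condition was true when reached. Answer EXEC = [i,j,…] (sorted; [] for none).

EXEC = [1,2,5]

[0] flags=1010 → (cmp)
[1] flags=1010 LE?T → r2=0xf7
[2] flags=1010 MI?T → r4=0x71
[3] flags=1001 → (cmp)
[4] flags=1001 LE?F → skip
[5] flags=1001 GE?T → r3=0xe6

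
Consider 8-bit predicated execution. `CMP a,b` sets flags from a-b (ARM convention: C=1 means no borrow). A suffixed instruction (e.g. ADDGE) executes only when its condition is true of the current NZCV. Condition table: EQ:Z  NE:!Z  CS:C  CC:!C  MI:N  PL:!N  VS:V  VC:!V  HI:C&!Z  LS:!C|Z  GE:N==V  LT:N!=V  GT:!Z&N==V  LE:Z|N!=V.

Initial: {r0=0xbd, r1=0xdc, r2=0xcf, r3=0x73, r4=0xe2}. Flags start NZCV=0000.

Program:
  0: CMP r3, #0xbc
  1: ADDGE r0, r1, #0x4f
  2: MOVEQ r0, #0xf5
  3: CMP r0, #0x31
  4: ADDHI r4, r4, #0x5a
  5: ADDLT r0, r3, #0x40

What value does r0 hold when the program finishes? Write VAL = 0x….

[0] flags=1001 → (cmp)
[1] flags=1001 GE?T → r0=0x2b
[2] flags=1001 EQ?F → skip
[3] flags=1000 → (cmp)
[4] flags=1000 HI?F → skip
[5] flags=1000 LT?T → r0=0xb3

VAL = 0xb3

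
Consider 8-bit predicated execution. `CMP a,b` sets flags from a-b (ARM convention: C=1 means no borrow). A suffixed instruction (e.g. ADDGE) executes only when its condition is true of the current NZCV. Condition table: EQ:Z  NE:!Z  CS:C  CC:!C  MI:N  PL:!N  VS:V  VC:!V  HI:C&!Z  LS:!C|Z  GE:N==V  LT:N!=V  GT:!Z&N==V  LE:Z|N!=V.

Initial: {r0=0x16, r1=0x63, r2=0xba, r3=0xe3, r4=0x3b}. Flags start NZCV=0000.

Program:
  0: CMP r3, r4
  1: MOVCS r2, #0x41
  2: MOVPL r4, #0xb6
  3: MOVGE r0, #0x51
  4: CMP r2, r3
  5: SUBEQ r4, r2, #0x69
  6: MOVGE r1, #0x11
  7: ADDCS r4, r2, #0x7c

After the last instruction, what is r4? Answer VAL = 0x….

VAL = 0x3b

0: ✓ CMP  NZCV=1010
1: ✓ MOVCS  r2←0x41
2: · MOVPL
3: · MOVGE
4: ✓ CMP  NZCV=0000
5: · SUBEQ
6: ✓ MOVGE  r1←0x11
7: · ADDCS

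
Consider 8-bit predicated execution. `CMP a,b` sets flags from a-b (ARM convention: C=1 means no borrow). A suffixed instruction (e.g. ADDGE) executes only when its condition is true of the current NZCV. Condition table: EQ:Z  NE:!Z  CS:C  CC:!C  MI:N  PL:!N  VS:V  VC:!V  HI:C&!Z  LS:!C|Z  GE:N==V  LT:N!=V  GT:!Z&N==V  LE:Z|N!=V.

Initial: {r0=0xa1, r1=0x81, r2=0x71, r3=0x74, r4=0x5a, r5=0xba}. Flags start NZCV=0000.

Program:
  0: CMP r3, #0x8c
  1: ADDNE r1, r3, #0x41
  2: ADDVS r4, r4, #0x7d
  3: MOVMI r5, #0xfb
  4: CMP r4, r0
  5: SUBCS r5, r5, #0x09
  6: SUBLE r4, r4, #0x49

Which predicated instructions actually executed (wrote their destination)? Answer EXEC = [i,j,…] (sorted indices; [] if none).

0: ✓ CMP  NZCV=1001
1: ✓ ADDNE  r1←0xb5
2: ✓ ADDVS  r4←0xd7
3: ✓ MOVMI  r5←0xfb
4: ✓ CMP  NZCV=0010
5: ✓ SUBCS  r5←0xf2
6: · SUBLE

EXEC = [1,2,3,5]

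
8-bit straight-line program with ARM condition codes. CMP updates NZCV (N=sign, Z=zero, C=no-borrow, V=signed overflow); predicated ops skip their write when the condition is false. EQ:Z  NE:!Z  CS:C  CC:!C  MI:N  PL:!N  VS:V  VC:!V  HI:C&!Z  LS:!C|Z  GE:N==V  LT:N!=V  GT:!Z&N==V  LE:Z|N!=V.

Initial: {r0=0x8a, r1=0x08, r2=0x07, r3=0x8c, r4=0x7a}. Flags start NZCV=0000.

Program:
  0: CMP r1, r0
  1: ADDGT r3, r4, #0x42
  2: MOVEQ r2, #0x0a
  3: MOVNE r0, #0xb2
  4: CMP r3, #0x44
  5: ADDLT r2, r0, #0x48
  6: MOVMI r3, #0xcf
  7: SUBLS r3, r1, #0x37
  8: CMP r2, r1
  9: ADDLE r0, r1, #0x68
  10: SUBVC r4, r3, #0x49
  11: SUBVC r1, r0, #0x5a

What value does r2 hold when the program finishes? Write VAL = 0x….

[0] flags=0000 → (cmp)
[1] flags=0000 GT?T → r3=0xbc
[2] flags=0000 EQ?F → skip
[3] flags=0000 NE?T → r0=0xb2
[4] flags=0011 → (cmp)
[5] flags=0011 LT?T → r2=0xfa
[6] flags=0011 MI?F → skip
[7] flags=0011 LS?F → skip
[8] flags=1010 → (cmp)
[9] flags=1010 LE?T → r0=0x70
[10] flags=1010 VC?T → r4=0x73
[11] flags=1010 VC?T → r1=0x16

VAL = 0xfa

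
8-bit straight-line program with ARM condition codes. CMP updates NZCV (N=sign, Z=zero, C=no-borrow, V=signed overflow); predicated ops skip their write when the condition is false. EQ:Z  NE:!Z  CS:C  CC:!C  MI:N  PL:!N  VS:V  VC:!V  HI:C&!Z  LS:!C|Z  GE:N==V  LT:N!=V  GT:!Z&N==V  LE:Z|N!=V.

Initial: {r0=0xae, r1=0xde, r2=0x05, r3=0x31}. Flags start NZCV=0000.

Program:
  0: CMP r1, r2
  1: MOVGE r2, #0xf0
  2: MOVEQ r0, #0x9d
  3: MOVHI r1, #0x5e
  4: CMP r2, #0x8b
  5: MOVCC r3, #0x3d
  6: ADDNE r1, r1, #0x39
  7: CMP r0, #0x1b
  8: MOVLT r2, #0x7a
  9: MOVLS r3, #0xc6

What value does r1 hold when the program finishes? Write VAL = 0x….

VAL = 0x97

0: ✓ CMP  NZCV=1010
1: · MOVGE
2: · MOVEQ
3: ✓ MOVHI  r1←0x5e
4: ✓ CMP  NZCV=0000
5: ✓ MOVCC  r3←0x3d
6: ✓ ADDNE  r1←0x97
7: ✓ CMP  NZCV=1010
8: ✓ MOVLT  r2←0x7a
9: · MOVLS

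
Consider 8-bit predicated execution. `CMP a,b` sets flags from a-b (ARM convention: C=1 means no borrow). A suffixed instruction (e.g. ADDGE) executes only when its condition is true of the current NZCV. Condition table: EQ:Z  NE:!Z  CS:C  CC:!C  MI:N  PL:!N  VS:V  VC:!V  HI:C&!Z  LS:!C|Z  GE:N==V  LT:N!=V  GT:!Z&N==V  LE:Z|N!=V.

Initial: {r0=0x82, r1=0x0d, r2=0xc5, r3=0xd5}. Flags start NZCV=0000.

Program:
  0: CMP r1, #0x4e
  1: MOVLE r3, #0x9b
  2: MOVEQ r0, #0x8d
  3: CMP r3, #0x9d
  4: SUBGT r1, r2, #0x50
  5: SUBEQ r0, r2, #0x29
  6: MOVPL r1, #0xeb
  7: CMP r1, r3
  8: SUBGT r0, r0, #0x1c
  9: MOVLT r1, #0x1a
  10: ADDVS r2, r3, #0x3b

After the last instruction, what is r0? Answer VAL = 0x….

0: ✓ CMP  NZCV=1000
1: ✓ MOVLE  r3←0x9b
2: · MOVEQ
3: ✓ CMP  NZCV=1000
4: · SUBGT
5: · SUBEQ
6: · MOVPL
7: ✓ CMP  NZCV=0000
8: ✓ SUBGT  r0←0x66
9: · MOVLT
10: · ADDVS

VAL = 0x66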